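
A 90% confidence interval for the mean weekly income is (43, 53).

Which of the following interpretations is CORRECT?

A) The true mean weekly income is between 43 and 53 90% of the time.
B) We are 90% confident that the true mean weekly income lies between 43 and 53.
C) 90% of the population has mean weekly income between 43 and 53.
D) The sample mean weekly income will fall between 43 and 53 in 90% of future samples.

A confidence interval represents our confidence in the procedure, not a probability statement about the parameter.

Key concept: If we repeated this sampling process many times and computed a 90% CI each time, about 90% of those intervals would contain the true population parameter.

For this specific interval (43, 53):
- Midpoint (point estimate): 48
- Margin of error: 5

The correct interpretation is the one stating confidence that the true parameter lies in the interval — option B.

B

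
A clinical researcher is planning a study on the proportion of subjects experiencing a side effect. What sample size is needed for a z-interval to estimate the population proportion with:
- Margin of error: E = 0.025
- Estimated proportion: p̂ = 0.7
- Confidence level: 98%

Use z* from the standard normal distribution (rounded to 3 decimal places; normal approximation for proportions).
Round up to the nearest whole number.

Using z* for proportion z-interval (normal approximation).

For 98% confidence, z* = 2.326 (from standard normal table)

Sample size formula for proportion z-interval: n = z*²p̂(1-p̂)/E²

n = 2.326² × 0.7 × 0.3 / 0.025²
  = 5.410276 × 0.21 / 0.000625
  = 1817.8527

Round up to the nearest whole number: n = 1818

1818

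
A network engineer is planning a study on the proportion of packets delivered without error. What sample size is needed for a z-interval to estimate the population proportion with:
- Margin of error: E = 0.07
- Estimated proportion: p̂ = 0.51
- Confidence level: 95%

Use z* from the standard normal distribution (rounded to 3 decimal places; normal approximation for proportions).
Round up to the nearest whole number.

Using z* for proportion z-interval (normal approximation).

For 95% confidence, z* = 1.96 (from standard normal table)

Sample size formula for proportion z-interval: n = z*²p̂(1-p̂)/E²

n = 1.96² × 0.51 × 0.49 / 0.07²
  = 3.8416 × 0.2499 / 0.0049
  = 195.9216

Round up to the nearest whole number: n = 196

196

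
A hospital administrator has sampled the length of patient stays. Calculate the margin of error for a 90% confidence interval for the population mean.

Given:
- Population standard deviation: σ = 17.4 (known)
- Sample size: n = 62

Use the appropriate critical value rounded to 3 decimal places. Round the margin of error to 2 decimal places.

The population standard deviation σ is known, so use the z-interval margin of error formula.

For 90% confidence, z* = 1.645 (from standard normal table)

Margin of error formula for z-interval: E = z* × σ/√n

E = 1.645 × 17.4/√62
  = 1.645 × 2.209802
  = 3.6351

Rounded to 2 decimal places:

3.64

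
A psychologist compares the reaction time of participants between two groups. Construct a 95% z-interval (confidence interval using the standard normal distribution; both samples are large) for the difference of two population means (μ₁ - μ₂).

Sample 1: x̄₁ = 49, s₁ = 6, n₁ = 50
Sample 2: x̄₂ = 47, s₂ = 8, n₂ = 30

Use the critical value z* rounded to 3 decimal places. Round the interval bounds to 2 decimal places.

Both samples are large (n₁ = 50 ≥ 30, n₂ = 30 ≥ 30), so a z-interval for the difference of means applies.

Point estimate: x̄₁ - x̄₂ = 49 - 47 = 2

Standard error: SE = √(s₁²/n₁ + s₂²/n₂)
= √(6²/50 + 8²/30)
= √(0.720000 + 2.133333)
= 1.689181

For 95% confidence, z* = 1.96 (from standard normal table)
Margin of error: E = z* × SE = 1.96 × 1.689181 = 3.3108

Z-interval: (x̄₁ - x̄₂) ± E = 2 ± 3.3108 = (-1.3108, 5.3108)

Rounded to 2 decimal places:

(-1.31, 5.31)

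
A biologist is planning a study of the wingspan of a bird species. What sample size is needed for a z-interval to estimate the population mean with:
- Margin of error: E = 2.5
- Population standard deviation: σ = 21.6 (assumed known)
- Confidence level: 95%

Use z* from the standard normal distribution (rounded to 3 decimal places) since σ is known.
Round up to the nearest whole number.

Using z* since population σ is known (z-interval formula).

For 95% confidence, z* = 1.96 (from standard normal table)

Sample size formula for z-interval: n = (z*σ/E)²

n = (1.96 × 21.6 / 2.5)²
  = (16.934400)²
  = 286.7739

Round up to the nearest whole number: n = 287

287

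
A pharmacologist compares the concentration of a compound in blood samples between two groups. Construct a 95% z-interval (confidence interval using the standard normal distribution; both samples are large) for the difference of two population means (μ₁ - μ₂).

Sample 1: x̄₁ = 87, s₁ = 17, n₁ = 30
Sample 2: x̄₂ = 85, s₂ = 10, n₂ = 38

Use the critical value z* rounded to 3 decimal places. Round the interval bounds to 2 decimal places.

Both samples are large (n₁ = 30 ≥ 30, n₂ = 38 ≥ 30), so a z-interval for the difference of means applies.

Point estimate: x̄₁ - x̄₂ = 87 - 85 = 2

Standard error: SE = √(s₁²/n₁ + s₂²/n₂)
= √(17²/30 + 10²/38)
= √(9.633333 + 2.631579)
= 3.502130

For 95% confidence, z* = 1.96 (from standard normal table)
Margin of error: E = z* × SE = 1.96 × 3.502130 = 6.8642

Z-interval: (x̄₁ - x̄₂) ± E = 2 ± 6.8642 = (-4.8642, 8.8642)

Rounded to 2 decimal places:

(-4.86, 8.86)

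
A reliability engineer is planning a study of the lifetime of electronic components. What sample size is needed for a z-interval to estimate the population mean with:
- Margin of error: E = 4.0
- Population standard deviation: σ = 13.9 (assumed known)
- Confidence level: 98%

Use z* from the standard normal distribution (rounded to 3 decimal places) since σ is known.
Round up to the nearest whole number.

Using z* since population σ is known (z-interval formula).

For 98% confidence, z* = 2.326 (from standard normal table)

Sample size formula for z-interval: n = (z*σ/E)²

n = (2.326 × 13.9 / 4.0)²
  = (8.082850)²
  = 65.3325

Round up to the nearest whole number: n = 66

66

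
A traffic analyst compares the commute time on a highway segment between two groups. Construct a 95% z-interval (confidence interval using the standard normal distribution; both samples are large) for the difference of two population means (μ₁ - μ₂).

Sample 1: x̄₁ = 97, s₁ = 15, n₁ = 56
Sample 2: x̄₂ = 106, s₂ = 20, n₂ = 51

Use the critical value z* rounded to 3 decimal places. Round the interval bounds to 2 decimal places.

Both samples are large (n₁ = 56 ≥ 30, n₂ = 51 ≥ 30), so a z-interval for the difference of means applies.

Point estimate: x̄₁ - x̄₂ = 97 - 106 = -9

Standard error: SE = √(s₁²/n₁ + s₂²/n₂)
= √(15²/56 + 20²/51)
= √(4.017857 + 7.843137)
= 3.443979

For 95% confidence, z* = 1.96 (from standard normal table)
Margin of error: E = z* × SE = 1.96 × 3.443979 = 6.7502

Z-interval: (x̄₁ - x̄₂) ± E = -9 ± 6.7502 = (-15.7502, -2.2498)

Rounded to 2 decimal places:

(-15.75, -2.25)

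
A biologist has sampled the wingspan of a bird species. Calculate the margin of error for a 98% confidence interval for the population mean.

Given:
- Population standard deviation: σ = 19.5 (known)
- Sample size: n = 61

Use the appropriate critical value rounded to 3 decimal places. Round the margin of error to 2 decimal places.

The population standard deviation σ is known, so use the z-interval margin of error formula.

For 98% confidence, z* = 2.326 (from standard normal table)

Margin of error formula for z-interval: E = z* × σ/√n

E = 2.326 × 19.5/√61
  = 2.326 × 2.496719
  = 5.8074

Rounded to 2 decimal places:

5.81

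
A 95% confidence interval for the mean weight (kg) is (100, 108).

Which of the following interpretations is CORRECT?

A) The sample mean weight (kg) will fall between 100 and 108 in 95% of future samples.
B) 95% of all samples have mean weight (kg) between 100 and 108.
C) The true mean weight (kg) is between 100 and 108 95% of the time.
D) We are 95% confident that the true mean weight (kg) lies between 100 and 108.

A confidence interval represents our confidence in the procedure, not a probability statement about the parameter.

Key concept: If we repeated this sampling process many times and computed a 95% CI each time, about 95% of those intervals would contain the true population parameter.

For this specific interval (100, 108):
- Midpoint (point estimate): 104
- Margin of error: 4

The correct interpretation is the one stating confidence that the true parameter lies in the interval — option D.

D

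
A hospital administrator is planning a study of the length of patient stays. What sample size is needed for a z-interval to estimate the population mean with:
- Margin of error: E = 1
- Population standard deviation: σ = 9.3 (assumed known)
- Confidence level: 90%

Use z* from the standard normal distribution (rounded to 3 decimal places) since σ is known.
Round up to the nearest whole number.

Using z* since population σ is known (z-interval formula).

For 90% confidence, z* = 1.645 (from standard normal table)

Sample size formula for z-interval: n = (z*σ/E)²

n = (1.645 × 9.3 / 1)²
  = (15.298500)²
  = 234.0441

Round up to the nearest whole number: n = 235

235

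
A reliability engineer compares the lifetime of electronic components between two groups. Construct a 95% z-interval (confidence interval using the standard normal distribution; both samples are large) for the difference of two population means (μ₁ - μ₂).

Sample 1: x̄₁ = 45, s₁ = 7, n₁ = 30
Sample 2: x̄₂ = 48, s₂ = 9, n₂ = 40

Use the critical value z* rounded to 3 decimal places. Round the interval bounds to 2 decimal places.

Both samples are large (n₁ = 30 ≥ 30, n₂ = 40 ≥ 30), so a z-interval for the difference of means applies.

Point estimate: x̄₁ - x̄₂ = 45 - 48 = -3

Standard error: SE = √(s₁²/n₁ + s₂²/n₂)
= √(7²/30 + 9²/40)
= √(1.633333 + 2.025000)
= 1.912677

For 95% confidence, z* = 1.96 (from standard normal table)
Margin of error: E = z* × SE = 1.96 × 1.912677 = 3.7488

Z-interval: (x̄₁ - x̄₂) ± E = -3 ± 3.7488 = (-6.7488, 0.7488)

Rounded to 2 decimal places:

(-6.75, 0.75)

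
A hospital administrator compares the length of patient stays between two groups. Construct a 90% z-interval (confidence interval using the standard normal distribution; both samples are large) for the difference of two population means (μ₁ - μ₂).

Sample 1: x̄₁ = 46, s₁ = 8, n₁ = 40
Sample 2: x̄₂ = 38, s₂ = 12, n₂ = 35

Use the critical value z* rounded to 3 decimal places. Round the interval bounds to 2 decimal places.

Both samples are large (n₁ = 40 ≥ 30, n₂ = 35 ≥ 30), so a z-interval for the difference of means applies.

Point estimate: x̄₁ - x̄₂ = 46 - 38 = 8

Standard error: SE = √(s₁²/n₁ + s₂²/n₂)
= √(8²/40 + 12²/35)
= √(1.600000 + 4.114286)
= 2.390457

For 90% confidence, z* = 1.645 (from standard normal table)
Margin of error: E = z* × SE = 1.645 × 2.390457 = 3.9323

Z-interval: (x̄₁ - x̄₂) ± E = 8 ± 3.9323 = (4.0677, 11.9323)

Rounded to 2 decimal places:

(4.07, 11.93)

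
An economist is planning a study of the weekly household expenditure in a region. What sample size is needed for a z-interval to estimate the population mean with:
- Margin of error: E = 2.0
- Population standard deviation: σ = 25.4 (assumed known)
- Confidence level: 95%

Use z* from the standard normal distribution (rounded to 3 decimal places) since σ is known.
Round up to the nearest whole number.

Using z* since population σ is known (z-interval formula).

For 95% confidence, z* = 1.96 (from standard normal table)

Sample size formula for z-interval: n = (z*σ/E)²

n = (1.96 × 25.4 / 2.0)²
  = (24.892000)²
  = 619.6117

Round up to the nearest whole number: n = 620

620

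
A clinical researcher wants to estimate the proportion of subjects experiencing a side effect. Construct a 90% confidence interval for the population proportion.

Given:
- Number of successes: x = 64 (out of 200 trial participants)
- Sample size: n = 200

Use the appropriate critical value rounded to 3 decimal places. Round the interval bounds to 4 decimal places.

Sample proportion: p̂ = 64/200 = 0.320000

Check conditions for normal approximation:
  np̂ = 64 ≥ 10 ✓
  n(1-p̂) = 136 ≥ 10 ✓

The sample is large enough, so use a z-interval (normal approximation) for the proportion.

For 90% confidence, z* = 1.645 (from standard normal table)

Standard error: SE = √(p̂(1-p̂)/n) = √(0.320000×0.680000/200) = 0.03298485

Margin of error: E = z* × SE = 1.645 × 0.03298485 = 0.054260

Z-interval: p̂ ± E = 0.320000 ± 0.054260 = (0.265740, 0.374260)

Rounded to 4 decimal places:

(0.2657, 0.3743)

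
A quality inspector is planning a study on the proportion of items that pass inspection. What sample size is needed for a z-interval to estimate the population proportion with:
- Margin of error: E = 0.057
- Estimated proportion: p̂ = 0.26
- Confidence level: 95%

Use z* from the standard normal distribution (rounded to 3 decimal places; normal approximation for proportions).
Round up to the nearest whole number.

Using z* for proportion z-interval (normal approximation).

For 95% confidence, z* = 1.96 (from standard normal table)

Sample size formula for proportion z-interval: n = z*²p̂(1-p̂)/E²

n = 1.96² × 0.26 × 0.74 / 0.057²
  = 3.8416 × 0.1924 / 0.003249
  = 227.4927

Round up to the nearest whole number: n = 228

228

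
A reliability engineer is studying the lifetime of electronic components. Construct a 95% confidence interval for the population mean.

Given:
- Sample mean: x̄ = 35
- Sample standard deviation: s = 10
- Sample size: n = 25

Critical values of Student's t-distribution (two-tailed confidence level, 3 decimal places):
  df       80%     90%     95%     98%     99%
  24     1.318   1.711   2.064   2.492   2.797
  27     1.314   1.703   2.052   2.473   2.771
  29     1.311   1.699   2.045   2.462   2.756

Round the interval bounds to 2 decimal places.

The population standard deviation σ is unknown (only the sample standard deviation s is given), so use a t-interval with df = n - 1 = 25 - 1 = 24.

For 95% confidence with df = 24, t* = 2.064 (from t-table)

Standard error: SE = s/√n = 10/√25 = 2.000000

Margin of error: E = t* × SE = 2.064 × 2.000000 = 4.1280

T-interval: x̄ ± E = 35 ± 4.1280 = (30.8720, 39.1280)

Rounded to 2 decimal places:

(30.87, 39.13)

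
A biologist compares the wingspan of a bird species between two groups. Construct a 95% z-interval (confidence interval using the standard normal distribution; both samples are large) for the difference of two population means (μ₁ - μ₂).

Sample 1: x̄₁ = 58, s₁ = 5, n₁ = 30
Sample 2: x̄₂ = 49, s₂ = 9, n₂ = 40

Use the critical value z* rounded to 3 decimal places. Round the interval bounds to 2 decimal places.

Both samples are large (n₁ = 30 ≥ 30, n₂ = 40 ≥ 30), so a z-interval for the difference of means applies.

Point estimate: x̄₁ - x̄₂ = 58 - 49 = 9

Standard error: SE = √(s₁²/n₁ + s₂²/n₂)
= √(5²/30 + 9²/40)
= √(0.833333 + 2.025000)
= 1.690661

For 95% confidence, z* = 1.96 (from standard normal table)
Margin of error: E = z* × SE = 1.96 × 1.690661 = 3.3137

Z-interval: (x̄₁ - x̄₂) ± E = 9 ± 3.3137 = (5.6863, 12.3137)

Rounded to 2 decimal places:

(5.69, 12.31)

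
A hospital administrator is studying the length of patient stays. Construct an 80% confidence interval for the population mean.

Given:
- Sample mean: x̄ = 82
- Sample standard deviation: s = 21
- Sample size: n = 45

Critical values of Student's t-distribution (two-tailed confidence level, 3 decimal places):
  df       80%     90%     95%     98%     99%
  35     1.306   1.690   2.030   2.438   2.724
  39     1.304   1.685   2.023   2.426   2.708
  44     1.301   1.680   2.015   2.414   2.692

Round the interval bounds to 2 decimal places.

The population standard deviation σ is unknown (only the sample standard deviation s is given), so use a t-interval with df = n - 1 = 45 - 1 = 44.

For 80% confidence with df = 44, t* = 1.301 (from t-table)

Standard error: SE = s/√n = 21/√45 = 3.130495

Margin of error: E = t* × SE = 1.301 × 3.130495 = 4.0728

T-interval: x̄ ± E = 82 ± 4.0728 = (77.9272, 86.0728)

Rounded to 2 decimal places:

(77.93, 86.07)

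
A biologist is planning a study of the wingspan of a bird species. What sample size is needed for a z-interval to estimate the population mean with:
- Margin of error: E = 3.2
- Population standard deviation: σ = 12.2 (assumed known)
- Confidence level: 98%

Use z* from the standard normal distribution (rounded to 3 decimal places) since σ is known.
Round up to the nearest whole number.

Using z* since population σ is known (z-interval formula).

For 98% confidence, z* = 2.326 (from standard normal table)

Sample size formula for z-interval: n = (z*σ/E)²

n = (2.326 × 12.2 / 3.2)²
  = (8.867875)²
  = 78.6392

Round up to the nearest whole number: n = 79

79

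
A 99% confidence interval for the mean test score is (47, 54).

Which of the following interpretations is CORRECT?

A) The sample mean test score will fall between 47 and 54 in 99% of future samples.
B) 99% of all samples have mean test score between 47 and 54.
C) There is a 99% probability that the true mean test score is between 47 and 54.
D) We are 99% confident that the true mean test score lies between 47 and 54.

A confidence interval represents our confidence in the procedure, not a probability statement about the parameter.

Key concept: If we repeated this sampling process many times and computed a 99% CI each time, about 99% of those intervals would contain the true population parameter.

For this specific interval (47, 54):
- Midpoint (point estimate): 50.5
- Margin of error: 3.5

The correct interpretation is the one stating confidence that the true parameter lies in the interval — option D.

D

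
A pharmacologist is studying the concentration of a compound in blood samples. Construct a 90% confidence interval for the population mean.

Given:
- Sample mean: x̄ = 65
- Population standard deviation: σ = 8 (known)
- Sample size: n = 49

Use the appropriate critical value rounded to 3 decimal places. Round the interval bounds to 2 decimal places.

The population standard deviation σ is known, so use a z-interval (standard normal critical value).

For 90% confidence, z* = 1.645 (from standard normal table)

Standard error: SE = σ/√n = 8/√49 = 1.142857

Margin of error: E = z* × SE = 1.645 × 1.142857 = 1.8800

Z-interval: x̄ ± E = 65 ± 1.8800 = (63.1200, 66.8800)

Rounded to 2 decimal places:

(63.12, 66.88)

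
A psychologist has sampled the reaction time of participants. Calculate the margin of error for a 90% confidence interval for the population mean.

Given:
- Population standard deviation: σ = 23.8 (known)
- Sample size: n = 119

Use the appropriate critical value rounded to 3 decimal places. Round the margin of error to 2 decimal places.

The population standard deviation σ is known, so use the z-interval margin of error formula.

For 90% confidence, z* = 1.645 (from standard normal table)

Margin of error formula for z-interval: E = z* × σ/√n

E = 1.645 × 23.8/√119
  = 1.645 × 2.181742
  = 3.5890

Rounded to 2 decimal places:

3.59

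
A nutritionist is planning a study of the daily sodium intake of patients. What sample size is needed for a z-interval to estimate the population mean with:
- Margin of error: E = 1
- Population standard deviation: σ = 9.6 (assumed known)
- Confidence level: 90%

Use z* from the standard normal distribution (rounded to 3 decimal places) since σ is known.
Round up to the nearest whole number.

Using z* since population σ is known (z-interval formula).

For 90% confidence, z* = 1.645 (from standard normal table)

Sample size formula for z-interval: n = (z*σ/E)²

n = (1.645 × 9.6 / 1)²
  = (15.792000)²
  = 249.3873

Round up to the nearest whole number: n = 250

250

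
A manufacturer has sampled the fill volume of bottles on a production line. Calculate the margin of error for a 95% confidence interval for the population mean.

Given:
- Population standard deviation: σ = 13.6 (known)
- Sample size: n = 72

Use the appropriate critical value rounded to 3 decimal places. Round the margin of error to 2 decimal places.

The population standard deviation σ is known, so use the z-interval margin of error formula.

For 95% confidence, z* = 1.96 (from standard normal table)

Margin of error formula for z-interval: E = z* × σ/√n

E = 1.96 × 13.6/√72
  = 1.96 × 1.602775
  = 3.1414

Rounded to 2 decimal places:

3.14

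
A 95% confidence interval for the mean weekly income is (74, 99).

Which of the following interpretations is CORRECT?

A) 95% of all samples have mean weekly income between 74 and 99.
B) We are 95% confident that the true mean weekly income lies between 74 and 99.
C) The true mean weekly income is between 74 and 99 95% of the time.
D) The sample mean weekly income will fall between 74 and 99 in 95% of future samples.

A confidence interval represents our confidence in the procedure, not a probability statement about the parameter.

Key concept: If we repeated this sampling process many times and computed a 95% CI each time, about 95% of those intervals would contain the true population parameter.

For this specific interval (74, 99):
- Midpoint (point estimate): 86.5
- Margin of error: 12.5

The correct interpretation is the one stating confidence that the true parameter lies in the interval — option B.

B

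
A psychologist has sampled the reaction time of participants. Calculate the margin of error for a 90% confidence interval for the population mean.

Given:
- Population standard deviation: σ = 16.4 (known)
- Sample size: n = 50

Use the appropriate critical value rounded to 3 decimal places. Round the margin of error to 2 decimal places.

The population standard deviation σ is known, so use the z-interval margin of error formula.

For 90% confidence, z* = 1.645 (from standard normal table)

Margin of error formula for z-interval: E = z* × σ/√n

E = 1.645 × 16.4/√50
  = 1.645 × 2.319310
  = 3.8153

Rounded to 2 decimal places:

3.82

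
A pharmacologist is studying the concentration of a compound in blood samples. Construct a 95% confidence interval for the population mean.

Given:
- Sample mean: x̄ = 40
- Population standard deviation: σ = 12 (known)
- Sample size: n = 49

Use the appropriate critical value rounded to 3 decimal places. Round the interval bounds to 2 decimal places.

The population standard deviation σ is known, so use a z-interval (standard normal critical value).

For 95% confidence, z* = 1.96 (from standard normal table)

Standard error: SE = σ/√n = 12/√49 = 1.714286

Margin of error: E = z* × SE = 1.96 × 1.714286 = 3.3600

Z-interval: x̄ ± E = 40 ± 3.3600 = (36.6400, 43.3600)

Rounded to 2 decimal places:

(36.64, 43.36)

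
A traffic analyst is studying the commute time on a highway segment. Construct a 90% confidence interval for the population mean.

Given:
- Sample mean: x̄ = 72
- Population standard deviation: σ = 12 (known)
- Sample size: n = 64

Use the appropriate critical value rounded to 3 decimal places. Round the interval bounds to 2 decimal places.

The population standard deviation σ is known, so use a z-interval (standard normal critical value).

For 90% confidence, z* = 1.645 (from standard normal table)

Standard error: SE = σ/√n = 12/√64 = 1.500000

Margin of error: E = z* × SE = 1.645 × 1.500000 = 2.4675

Z-interval: x̄ ± E = 72 ± 2.4675 = (69.5325, 74.4675)

Rounded to 2 decimal places:

(69.53, 74.47)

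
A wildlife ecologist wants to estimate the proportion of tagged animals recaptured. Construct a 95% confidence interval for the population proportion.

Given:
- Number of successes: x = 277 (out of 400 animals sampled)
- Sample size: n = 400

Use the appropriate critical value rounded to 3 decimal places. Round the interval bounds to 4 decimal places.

Sample proportion: p̂ = 277/400 = 0.692500

Check conditions for normal approximation:
  np̂ = 277 ≥ 10 ✓
  n(1-p̂) = 123 ≥ 10 ✓

The sample is large enough, so use a z-interval (normal approximation) for the proportion.

For 95% confidence, z* = 1.96 (from standard normal table)

Standard error: SE = √(p̂(1-p̂)/n) = √(0.692500×0.307500/400) = 0.02307291

Margin of error: E = z* × SE = 1.96 × 0.02307291 = 0.045223

Z-interval: p̂ ± E = 0.692500 ± 0.045223 = (0.647277, 0.737723)

Rounded to 4 decimal places:

(0.6473, 0.7377)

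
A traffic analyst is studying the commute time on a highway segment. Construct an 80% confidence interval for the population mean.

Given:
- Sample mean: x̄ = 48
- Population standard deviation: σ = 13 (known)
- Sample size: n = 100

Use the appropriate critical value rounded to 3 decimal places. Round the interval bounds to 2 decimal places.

The population standard deviation σ is known, so use a z-interval (standard normal critical value).

For 80% confidence, z* = 1.282 (from standard normal table)

Standard error: SE = σ/√n = 13/√100 = 1.300000

Margin of error: E = z* × SE = 1.282 × 1.300000 = 1.6666

Z-interval: x̄ ± E = 48 ± 1.6666 = (46.3334, 49.6666)

Rounded to 2 decimal places:

(46.33, 49.67)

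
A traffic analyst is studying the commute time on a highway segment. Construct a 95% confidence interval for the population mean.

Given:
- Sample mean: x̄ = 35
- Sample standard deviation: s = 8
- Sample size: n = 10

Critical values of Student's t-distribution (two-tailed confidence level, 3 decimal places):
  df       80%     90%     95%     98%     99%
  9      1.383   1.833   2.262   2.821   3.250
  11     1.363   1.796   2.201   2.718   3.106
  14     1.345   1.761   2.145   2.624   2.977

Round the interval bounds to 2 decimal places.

The population standard deviation σ is unknown (only the sample standard deviation s is given), so use a t-interval with df = n - 1 = 10 - 1 = 9.

For 95% confidence with df = 9, t* = 2.262 (from t-table)

Standard error: SE = s/√n = 8/√10 = 2.529822

Margin of error: E = t* × SE = 2.262 × 2.529822 = 5.7225

T-interval: x̄ ± E = 35 ± 5.7225 = (29.2775, 40.7225)

Rounded to 2 decimal places:

(29.28, 40.72)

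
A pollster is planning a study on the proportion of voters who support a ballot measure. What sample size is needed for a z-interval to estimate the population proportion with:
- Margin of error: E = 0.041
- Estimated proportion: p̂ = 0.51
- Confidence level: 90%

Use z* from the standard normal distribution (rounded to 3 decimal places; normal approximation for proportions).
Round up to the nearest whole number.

Using z* for proportion z-interval (normal approximation).

For 90% confidence, z* = 1.645 (from standard normal table)

Sample size formula for proportion z-interval: n = z*²p̂(1-p̂)/E²

n = 1.645² × 0.51 × 0.49 / 0.041²
  = 2.706025 × 0.2499 / 0.001681
  = 402.2818

Round up to the nearest whole number: n = 403

403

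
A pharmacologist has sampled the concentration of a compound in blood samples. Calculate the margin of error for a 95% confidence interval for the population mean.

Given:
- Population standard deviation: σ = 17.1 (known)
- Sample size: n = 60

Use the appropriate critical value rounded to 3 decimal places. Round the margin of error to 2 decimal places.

The population standard deviation σ is known, so use the z-interval margin of error formula.

For 95% confidence, z* = 1.96 (from standard normal table)

Margin of error formula for z-interval: E = z* × σ/√n

E = 1.96 × 17.1/√60
  = 1.96 × 2.207601
  = 4.3269

Rounded to 2 decimal places:

4.33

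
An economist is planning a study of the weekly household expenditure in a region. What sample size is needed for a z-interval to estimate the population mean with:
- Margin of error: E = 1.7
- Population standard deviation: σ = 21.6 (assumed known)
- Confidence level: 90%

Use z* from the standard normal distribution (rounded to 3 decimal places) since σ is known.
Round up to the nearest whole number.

Using z* since population σ is known (z-interval formula).

For 90% confidence, z* = 1.645 (from standard normal table)

Sample size formula for z-interval: n = (z*σ/E)²

n = (1.645 × 21.6 / 1.7)²
  = (20.901176)²
  = 436.8592

Round up to the nearest whole number: n = 437

437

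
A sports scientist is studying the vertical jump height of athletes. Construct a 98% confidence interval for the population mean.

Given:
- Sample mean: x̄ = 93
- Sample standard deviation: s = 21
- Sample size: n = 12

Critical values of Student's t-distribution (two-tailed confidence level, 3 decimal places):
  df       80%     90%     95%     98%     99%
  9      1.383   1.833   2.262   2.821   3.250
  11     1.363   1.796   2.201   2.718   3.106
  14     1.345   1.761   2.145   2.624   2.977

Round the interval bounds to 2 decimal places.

The population standard deviation σ is unknown (only the sample standard deviation s is given), so use a t-interval with df = n - 1 = 12 - 1 = 11.

For 98% confidence with df = 11, t* = 2.718 (from t-table)

Standard error: SE = s/√n = 21/√12 = 6.062178

Margin of error: E = t* × SE = 2.718 × 6.062178 = 16.4770

T-interval: x̄ ± E = 93 ± 16.4770 = (76.5230, 109.4770)

Rounded to 2 decimal places:

(76.52, 109.48)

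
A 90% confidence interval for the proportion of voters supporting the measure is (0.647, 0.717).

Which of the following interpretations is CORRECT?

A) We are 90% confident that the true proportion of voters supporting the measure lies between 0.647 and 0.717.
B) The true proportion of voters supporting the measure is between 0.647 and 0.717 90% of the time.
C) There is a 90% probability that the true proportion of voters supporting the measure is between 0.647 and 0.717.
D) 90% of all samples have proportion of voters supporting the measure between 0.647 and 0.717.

A confidence interval represents our confidence in the procedure, not a probability statement about the parameter.

Key concept: If we repeated this sampling process many times and computed a 90% CI each time, about 90% of those intervals would contain the true population parameter.

For this specific interval (0.647, 0.717):
- Midpoint (point estimate): 0.682
- Margin of error: 0.035

The correct interpretation is the one stating confidence that the true parameter lies in the interval — option A.

A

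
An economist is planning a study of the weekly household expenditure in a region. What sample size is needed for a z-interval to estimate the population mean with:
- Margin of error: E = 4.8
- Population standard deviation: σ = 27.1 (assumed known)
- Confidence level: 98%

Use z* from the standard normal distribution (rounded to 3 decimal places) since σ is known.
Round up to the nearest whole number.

Using z* since population σ is known (z-interval formula).

For 98% confidence, z* = 2.326 (from standard normal table)

Sample size formula for z-interval: n = (z*σ/E)²

n = (2.326 × 27.1 / 4.8)²
  = (13.132208)²
  = 172.4549

Round up to the nearest whole number: n = 173

173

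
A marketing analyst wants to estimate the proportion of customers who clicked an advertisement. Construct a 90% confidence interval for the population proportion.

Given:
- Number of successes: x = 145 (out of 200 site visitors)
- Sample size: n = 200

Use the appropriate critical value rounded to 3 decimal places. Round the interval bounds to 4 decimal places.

Sample proportion: p̂ = 145/200 = 0.725000

Check conditions for normal approximation:
  np̂ = 145 ≥ 10 ✓
  n(1-p̂) = 55 ≥ 10 ✓

The sample is large enough, so use a z-interval (normal approximation) for the proportion.

For 90% confidence, z* = 1.645 (from standard normal table)

Standard error: SE = √(p̂(1-p̂)/n) = √(0.725000×0.275000/200) = 0.03157333

Margin of error: E = z* × SE = 1.645 × 0.03157333 = 0.051938

Z-interval: p̂ ± E = 0.725000 ± 0.051938 = (0.673062, 0.776938)

Rounded to 4 decimal places:

(0.6731, 0.7769)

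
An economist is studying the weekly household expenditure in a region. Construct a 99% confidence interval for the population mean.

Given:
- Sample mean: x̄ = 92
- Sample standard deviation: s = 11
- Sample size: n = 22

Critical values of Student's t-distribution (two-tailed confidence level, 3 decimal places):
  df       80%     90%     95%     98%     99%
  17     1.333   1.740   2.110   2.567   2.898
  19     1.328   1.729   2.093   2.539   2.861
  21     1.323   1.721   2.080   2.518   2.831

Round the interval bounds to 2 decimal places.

The population standard deviation σ is unknown (only the sample standard deviation s is given), so use a t-interval with df = n - 1 = 22 - 1 = 21.

For 99% confidence with df = 21, t* = 2.831 (from t-table)

Standard error: SE = s/√n = 11/√22 = 2.345208

Margin of error: E = t* × SE = 2.831 × 2.345208 = 6.6393

T-interval: x̄ ± E = 92 ± 6.6393 = (85.3607, 98.6393)

Rounded to 2 decimal places:

(85.36, 98.64)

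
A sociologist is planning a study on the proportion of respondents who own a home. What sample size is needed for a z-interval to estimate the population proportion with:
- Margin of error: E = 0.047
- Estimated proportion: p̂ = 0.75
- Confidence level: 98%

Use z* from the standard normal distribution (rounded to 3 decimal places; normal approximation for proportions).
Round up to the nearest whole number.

Using z* for proportion z-interval (normal approximation).

For 98% confidence, z* = 2.326 (from standard normal table)

Sample size formula for proportion z-interval: n = z*²p̂(1-p̂)/E²

n = 2.326² × 0.75 × 0.25 / 0.047²
  = 5.410276 × 0.1875 / 0.002209
  = 459.2244

Round up to the nearest whole number: n = 460

460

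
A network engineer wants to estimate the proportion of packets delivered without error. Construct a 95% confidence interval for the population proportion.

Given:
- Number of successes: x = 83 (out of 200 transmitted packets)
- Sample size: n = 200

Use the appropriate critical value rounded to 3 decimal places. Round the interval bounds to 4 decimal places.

Sample proportion: p̂ = 83/200 = 0.415000

Check conditions for normal approximation:
  np̂ = 83 ≥ 10 ✓
  n(1-p̂) = 117 ≥ 10 ✓

The sample is large enough, so use a z-interval (normal approximation) for the proportion.

For 95% confidence, z* = 1.96 (from standard normal table)

Standard error: SE = √(p̂(1-p̂)/n) = √(0.415000×0.585000/200) = 0.03484071

Margin of error: E = z* × SE = 1.96 × 0.03484071 = 0.068288

Z-interval: p̂ ± E = 0.415000 ± 0.068288 = (0.346712, 0.483288)

Rounded to 4 decimal places:

(0.3467, 0.4833)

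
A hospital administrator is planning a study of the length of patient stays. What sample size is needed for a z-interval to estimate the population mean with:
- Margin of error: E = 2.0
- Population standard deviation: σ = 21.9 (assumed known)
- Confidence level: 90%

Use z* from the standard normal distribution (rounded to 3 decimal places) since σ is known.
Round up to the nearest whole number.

Using z* since population σ is known (z-interval formula).

For 90% confidence, z* = 1.645 (from standard normal table)

Sample size formula for z-interval: n = (z*σ/E)²

n = (1.645 × 21.9 / 2.0)²
  = (18.012750)²
  = 324.4592

Round up to the nearest whole number: n = 325

325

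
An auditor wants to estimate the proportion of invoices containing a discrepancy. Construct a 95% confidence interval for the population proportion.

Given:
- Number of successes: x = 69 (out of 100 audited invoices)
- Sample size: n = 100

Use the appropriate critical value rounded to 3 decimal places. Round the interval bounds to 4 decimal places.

Sample proportion: p̂ = 69/100 = 0.690000

Check conditions for normal approximation:
  np̂ = 69 ≥ 10 ✓
  n(1-p̂) = 31 ≥ 10 ✓

The sample is large enough, so use a z-interval (normal approximation) for the proportion.

For 95% confidence, z* = 1.96 (from standard normal table)

Standard error: SE = √(p̂(1-p̂)/n) = √(0.690000×0.310000/100) = 0.04624932

Margin of error: E = z* × SE = 1.96 × 0.04624932 = 0.090649

Z-interval: p̂ ± E = 0.690000 ± 0.090649 = (0.599351, 0.780649)

Rounded to 4 decimal places:

(0.5994, 0.7806)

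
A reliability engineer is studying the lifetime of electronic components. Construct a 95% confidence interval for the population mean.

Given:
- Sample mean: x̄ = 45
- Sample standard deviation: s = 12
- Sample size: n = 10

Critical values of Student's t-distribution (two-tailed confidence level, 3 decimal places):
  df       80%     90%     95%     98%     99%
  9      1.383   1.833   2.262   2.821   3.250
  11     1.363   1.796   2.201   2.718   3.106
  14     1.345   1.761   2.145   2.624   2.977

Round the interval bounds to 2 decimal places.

The population standard deviation σ is unknown (only the sample standard deviation s is given), so use a t-interval with df = n - 1 = 10 - 1 = 9.

For 95% confidence with df = 9, t* = 2.262 (from t-table)

Standard error: SE = s/√n = 12/√10 = 3.794733

Margin of error: E = t* × SE = 2.262 × 3.794733 = 8.5837

T-interval: x̄ ± E = 45 ± 8.5837 = (36.4163, 53.5837)

Rounded to 2 decimal places:

(36.42, 53.58)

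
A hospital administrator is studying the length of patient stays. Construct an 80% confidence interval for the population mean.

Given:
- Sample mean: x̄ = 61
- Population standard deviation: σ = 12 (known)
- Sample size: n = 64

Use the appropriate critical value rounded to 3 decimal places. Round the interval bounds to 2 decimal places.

The population standard deviation σ is known, so use a z-interval (standard normal critical value).

For 80% confidence, z* = 1.282 (from standard normal table)

Standard error: SE = σ/√n = 12/√64 = 1.500000

Margin of error: E = z* × SE = 1.282 × 1.500000 = 1.9230

Z-interval: x̄ ± E = 61 ± 1.9230 = (59.0770, 62.9230)

Rounded to 2 decimal places:

(59.08, 62.92)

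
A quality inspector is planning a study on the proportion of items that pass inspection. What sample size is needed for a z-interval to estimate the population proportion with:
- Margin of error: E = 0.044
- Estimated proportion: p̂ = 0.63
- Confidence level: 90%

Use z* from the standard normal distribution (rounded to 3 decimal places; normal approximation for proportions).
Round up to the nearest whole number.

Using z* for proportion z-interval (normal approximation).

For 90% confidence, z* = 1.645 (from standard normal table)

Sample size formula for proportion z-interval: n = z*²p̂(1-p̂)/E²

n = 1.645² × 0.63 × 0.37 / 0.044²
  = 2.706025 × 0.2331 / 0.001936
  = 325.8132

Round up to the nearest whole number: n = 326

326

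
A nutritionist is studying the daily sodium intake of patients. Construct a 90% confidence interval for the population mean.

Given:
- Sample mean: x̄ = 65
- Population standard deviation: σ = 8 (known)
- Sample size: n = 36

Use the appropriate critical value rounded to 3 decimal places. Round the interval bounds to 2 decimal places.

The population standard deviation σ is known, so use a z-interval (standard normal critical value).

For 90% confidence, z* = 1.645 (from standard normal table)

Standard error: SE = σ/√n = 8/√36 = 1.333333

Margin of error: E = z* × SE = 1.645 × 1.333333 = 2.1933

Z-interval: x̄ ± E = 65 ± 2.1933 = (62.8067, 67.1933)

Rounded to 2 decimal places:

(62.81, 67.19)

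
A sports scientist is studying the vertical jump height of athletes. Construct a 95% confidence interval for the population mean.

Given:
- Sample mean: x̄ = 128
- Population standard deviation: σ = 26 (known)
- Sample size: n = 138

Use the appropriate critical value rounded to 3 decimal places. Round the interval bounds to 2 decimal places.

The population standard deviation σ is known, so use a z-interval (standard normal critical value).

For 95% confidence, z* = 1.96 (from standard normal table)

Standard error: SE = σ/√n = 26/√138 = 2.213267

Margin of error: E = z* × SE = 1.96 × 2.213267 = 4.3380

Z-interval: x̄ ± E = 128 ± 4.3380 = (123.6620, 132.3380)

Rounded to 2 decimal places:

(123.66, 132.34)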